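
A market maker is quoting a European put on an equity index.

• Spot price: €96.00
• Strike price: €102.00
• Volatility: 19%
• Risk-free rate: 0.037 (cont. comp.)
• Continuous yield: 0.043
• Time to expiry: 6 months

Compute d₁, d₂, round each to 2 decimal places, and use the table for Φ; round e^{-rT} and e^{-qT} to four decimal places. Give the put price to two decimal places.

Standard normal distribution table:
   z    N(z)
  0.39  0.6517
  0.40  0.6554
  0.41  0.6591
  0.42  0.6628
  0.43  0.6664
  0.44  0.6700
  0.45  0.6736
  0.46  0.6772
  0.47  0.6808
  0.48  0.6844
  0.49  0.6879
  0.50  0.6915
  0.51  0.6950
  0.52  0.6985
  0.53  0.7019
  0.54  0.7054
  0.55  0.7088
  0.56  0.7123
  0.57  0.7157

€8.71

T = 0.5;  σ√T = 0.1344
d₁ = [ln(96/102) + (0.037 − 0.043 + 0.19²/2)·0.5] / 0.1344 = [-0.0606 + 0.0060] / 0.1344 = -0.4064 ⇒ -0.41
d₂ = d₁ − σ√T = -0.4064 − 0.1344 = -0.5407 ⇒ -0.54
e^(−qT) = e^(−0.043·0.5) = 0.9787;  e^(−rT) = e^(−0.037·0.5) = 0.9817
N(−d₂) = N(0.54) = 0.7054;  N(−d₁) = N(0.41) = 0.6591
P = 102·0.9817·0.7054 − 96·0.9787·0.6591 = 70.6341 − 61.9259 = 8.7082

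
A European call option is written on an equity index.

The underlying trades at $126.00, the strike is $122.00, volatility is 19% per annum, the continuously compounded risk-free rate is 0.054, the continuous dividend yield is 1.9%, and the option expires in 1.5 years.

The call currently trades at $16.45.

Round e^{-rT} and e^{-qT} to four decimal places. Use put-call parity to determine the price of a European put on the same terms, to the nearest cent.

$6.50

exp(−qT) = exp(−0.019·1.5) = 0.9719;  exp(−rT) = exp(−0.054·1.5) = 0.9222
Put-call parity: C − P = S·e^(−qT) − K·e^(−rT) = 126·0.9719 − 122·0.9222 = 122.4594 − 112.5084 = 9.9510
P = C − (C − P) = 16.45 − (9.9510) = 6.4990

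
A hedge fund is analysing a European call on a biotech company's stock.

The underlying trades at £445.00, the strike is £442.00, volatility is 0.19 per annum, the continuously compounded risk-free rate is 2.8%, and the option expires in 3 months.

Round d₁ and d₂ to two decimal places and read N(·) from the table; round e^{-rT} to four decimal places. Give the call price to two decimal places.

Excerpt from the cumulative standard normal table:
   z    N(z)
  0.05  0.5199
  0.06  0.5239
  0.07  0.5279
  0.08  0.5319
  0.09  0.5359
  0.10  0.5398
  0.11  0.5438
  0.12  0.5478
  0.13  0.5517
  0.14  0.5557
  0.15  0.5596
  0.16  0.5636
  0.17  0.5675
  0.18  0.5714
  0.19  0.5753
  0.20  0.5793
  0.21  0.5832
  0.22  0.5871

£19.09

σ√T = 0.19·√0.25 = 0.0950
ln(S/K) + (r + σ²/2)T = ln(445/442) + (0.028 + 0.19²/2)·0.25 = 0.0068 + 0.0115 = 0.0183
d₁ = 0.0183 / 0.0950 = 0.1924 which rounds to 0.19
d₂ = d₁ − σ√T = 0.1924 − 0.0950 = 0.0974 which rounds to 0.10
e^(−rT) = e^(−0.028·0.25) = 0.9930
C = 445·N(0.19) − 442·0.9930·N(0.10) = 445·0.5753 − 442·0.9930·0.5398 = 256.0085 − 236.9215 = 19.0870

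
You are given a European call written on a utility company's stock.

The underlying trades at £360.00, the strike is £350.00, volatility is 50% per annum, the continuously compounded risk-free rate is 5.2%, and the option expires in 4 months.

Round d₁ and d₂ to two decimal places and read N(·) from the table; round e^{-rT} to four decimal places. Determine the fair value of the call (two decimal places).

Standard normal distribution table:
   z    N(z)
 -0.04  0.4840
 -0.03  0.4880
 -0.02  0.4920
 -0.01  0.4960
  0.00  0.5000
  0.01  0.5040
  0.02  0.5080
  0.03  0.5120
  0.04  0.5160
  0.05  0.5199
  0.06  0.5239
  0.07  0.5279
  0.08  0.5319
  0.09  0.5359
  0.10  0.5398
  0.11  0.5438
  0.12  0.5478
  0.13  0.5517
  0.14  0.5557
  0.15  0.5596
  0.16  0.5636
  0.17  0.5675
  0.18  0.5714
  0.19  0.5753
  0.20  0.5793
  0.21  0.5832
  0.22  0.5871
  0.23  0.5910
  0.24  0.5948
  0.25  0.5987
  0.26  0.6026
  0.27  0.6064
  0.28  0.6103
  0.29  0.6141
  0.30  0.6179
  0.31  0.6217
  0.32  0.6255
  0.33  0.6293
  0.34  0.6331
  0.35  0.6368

σ√T = 0.5·√0.3333 = 0.2887
d₁ = [ln(360/350) + (0.052 + 0.5²/2)·0.3333] / 0.2887 = [0.0282 + 0.0590] / 0.2887 = 0.3020 ≈ 0.30
d₂ = d₁ − σ√T = 0.3020 − 0.2887 = 0.0133 ≈ 0.01
e^(−rT) = e^(−0.052·0.3333) = 0.9828
N(d₁) = N(0.30) = 0.6179;  N(d₂) = N(0.01) = 0.5040
C = 360·0.6179 − 350·0.9828·0.5040 = 222.4440 − 173.3659 = 49.0781

£49.08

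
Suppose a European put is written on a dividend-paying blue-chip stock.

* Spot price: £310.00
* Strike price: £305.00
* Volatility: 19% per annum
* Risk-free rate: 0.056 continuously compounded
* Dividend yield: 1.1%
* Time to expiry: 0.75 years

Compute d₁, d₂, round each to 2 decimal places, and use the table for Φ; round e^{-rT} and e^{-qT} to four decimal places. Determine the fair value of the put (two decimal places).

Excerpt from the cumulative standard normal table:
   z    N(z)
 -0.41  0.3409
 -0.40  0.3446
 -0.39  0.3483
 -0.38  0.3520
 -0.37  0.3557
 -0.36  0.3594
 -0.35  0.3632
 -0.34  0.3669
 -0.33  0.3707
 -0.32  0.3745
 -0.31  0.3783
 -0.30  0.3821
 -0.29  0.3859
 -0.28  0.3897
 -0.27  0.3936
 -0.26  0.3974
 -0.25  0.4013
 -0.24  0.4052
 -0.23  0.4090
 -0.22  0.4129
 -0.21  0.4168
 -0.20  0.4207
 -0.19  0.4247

£13.67

σ√T = 0.19 × 0.8660 = 0.1645
d₁ = [ln(310/305) + (0.056 − 0.011 + ½·0.19²)·0.75] / (σ√T) = (0.0163 + 0.0473) / 0.1645 = 0.3862 which rounds to 0.39
d₂ = 0.3862 − 0.1645 = 0.2217 which rounds to 0.22
e^(−qT) = e^(−0.011·0.75) = 0.9918;  e^(−rT) = e^(−0.056·0.75) = 0.9589
N(−d₂) = N(-0.22) = 0.4129;  N(−d₁) = N(-0.39) = 0.3483
P = 305·0.9589·0.4129 − 310·0.9918·0.3483 = 120.7586 − 107.0876 = 13.6710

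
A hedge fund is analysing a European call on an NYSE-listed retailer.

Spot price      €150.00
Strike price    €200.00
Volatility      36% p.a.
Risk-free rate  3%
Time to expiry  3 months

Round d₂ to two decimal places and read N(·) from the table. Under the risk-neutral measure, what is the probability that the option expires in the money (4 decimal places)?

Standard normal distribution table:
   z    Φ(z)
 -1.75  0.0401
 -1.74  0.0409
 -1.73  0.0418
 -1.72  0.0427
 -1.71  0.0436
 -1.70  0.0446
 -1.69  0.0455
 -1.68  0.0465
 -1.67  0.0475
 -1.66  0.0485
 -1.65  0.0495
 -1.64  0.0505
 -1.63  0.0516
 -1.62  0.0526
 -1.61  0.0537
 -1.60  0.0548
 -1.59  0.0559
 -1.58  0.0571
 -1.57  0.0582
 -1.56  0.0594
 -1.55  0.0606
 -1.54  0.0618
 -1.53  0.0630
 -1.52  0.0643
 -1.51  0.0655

0.0495

T = 0.25;  σ√T = 0.1800
d₁ = [ln(150/200) + (0.03 + 0.36²/2)·0.25] / 0.1800 = [-0.2877 + 0.0237] / 0.1800 = -1.4666 → -1.47
d₂ = d₁ − σ√T = -1.4666 − 0.1800 = -1.6466 → -1.65
Risk-neutral Pr[S_T > K] = N(d₂) = N(-1.65) = 0.0495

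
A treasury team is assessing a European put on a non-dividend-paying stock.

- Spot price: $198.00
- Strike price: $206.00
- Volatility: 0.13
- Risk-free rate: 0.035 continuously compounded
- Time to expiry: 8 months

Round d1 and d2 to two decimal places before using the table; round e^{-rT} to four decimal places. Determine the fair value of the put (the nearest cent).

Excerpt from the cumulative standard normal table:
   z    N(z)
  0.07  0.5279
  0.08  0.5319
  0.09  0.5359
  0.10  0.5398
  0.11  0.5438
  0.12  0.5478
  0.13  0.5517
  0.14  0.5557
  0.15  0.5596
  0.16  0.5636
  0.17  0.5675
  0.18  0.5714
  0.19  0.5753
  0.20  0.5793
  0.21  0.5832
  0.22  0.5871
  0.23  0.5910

T = 0.6667;  σ√T = 0.1061
ln(S/K) + (r + σ²/2)T = ln(198/206) + (0.035 + 0.13²/2)·0.6667 = -0.0396 + 0.0290 = -0.0106
d₁ = -0.0106 / 0.1061 = -0.1003 ≈ -0.10
d₂ = d₁ − σ√T = -0.1003 − 0.1061 = -0.2064 ≈ -0.21
e^(−rT) = e^(−0.035·0.6667) = 0.9769
P = 206·0.9769·N(0.21) − 198·N(0.10) = 206·0.9769·0.5832 − 198·0.5398 = 117.3640 − 106.8804 = 10.4836

$10.48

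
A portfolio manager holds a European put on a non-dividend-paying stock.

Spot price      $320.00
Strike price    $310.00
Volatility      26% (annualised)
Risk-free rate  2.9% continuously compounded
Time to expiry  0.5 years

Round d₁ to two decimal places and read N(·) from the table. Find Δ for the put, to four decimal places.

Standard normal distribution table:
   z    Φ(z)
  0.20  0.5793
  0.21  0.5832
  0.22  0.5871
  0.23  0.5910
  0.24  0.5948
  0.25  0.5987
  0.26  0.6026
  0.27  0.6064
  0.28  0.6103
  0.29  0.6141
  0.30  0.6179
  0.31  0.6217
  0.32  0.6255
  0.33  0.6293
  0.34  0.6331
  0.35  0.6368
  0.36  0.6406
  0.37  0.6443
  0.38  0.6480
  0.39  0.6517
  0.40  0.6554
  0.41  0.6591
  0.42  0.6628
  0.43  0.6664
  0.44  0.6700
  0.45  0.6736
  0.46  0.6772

-0.3669

σ√T = 0.26 × 0.7071 = 0.1838
d₁ = [ln(320/310) + (0.029 + ½·0.26²)·0.5] / (σ√T) = (0.0317 + 0.0314) / 0.1838 = 0.3435 → 0.34
N(d₁) = N(0.34) = 0.6331
Δ_put = N(d₁) − 1 = 0.6331 − 1 = -0.3669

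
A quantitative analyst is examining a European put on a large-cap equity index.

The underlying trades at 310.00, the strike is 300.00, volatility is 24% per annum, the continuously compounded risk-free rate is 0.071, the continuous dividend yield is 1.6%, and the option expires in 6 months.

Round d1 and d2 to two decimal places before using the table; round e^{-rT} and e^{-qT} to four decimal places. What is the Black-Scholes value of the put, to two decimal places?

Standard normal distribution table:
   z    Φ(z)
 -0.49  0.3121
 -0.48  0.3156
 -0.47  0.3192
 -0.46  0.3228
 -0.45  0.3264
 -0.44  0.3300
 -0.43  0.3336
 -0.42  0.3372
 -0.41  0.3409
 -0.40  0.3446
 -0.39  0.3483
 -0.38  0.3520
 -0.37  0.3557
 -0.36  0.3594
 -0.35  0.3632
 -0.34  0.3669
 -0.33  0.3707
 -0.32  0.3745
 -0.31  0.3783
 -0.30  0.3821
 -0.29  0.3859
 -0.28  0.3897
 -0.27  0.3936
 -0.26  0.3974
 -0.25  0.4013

σ√T = 0.24 × 0.7071 = 0.1697
ln(S/K) + (r − q + σ²/2)T = ln(310/300) + (0.071 − 0.016 + 0.24²/2)·0.5 = 0.0328 + 0.0419 = 0.0747
d₁ = 0.0747 / 0.1697 = 0.4401 ≈ 0.44
d₂ = d₁ − σ√T = 0.4401 − 0.1697 = 0.2704 ≈ 0.27
exp(−qT) = exp(−0.016·0.5) = 0.9920;  exp(−rT) = exp(−0.071·0.5) = 0.9651
N(−d₂) = N(-0.27) = 0.3936;  N(−d₁) = N(-0.44) = 0.3300
P = 300·0.9651·0.3936 − 310·0.9920·0.3300 = 113.9590 − 101.4816 = 12.4774

12.48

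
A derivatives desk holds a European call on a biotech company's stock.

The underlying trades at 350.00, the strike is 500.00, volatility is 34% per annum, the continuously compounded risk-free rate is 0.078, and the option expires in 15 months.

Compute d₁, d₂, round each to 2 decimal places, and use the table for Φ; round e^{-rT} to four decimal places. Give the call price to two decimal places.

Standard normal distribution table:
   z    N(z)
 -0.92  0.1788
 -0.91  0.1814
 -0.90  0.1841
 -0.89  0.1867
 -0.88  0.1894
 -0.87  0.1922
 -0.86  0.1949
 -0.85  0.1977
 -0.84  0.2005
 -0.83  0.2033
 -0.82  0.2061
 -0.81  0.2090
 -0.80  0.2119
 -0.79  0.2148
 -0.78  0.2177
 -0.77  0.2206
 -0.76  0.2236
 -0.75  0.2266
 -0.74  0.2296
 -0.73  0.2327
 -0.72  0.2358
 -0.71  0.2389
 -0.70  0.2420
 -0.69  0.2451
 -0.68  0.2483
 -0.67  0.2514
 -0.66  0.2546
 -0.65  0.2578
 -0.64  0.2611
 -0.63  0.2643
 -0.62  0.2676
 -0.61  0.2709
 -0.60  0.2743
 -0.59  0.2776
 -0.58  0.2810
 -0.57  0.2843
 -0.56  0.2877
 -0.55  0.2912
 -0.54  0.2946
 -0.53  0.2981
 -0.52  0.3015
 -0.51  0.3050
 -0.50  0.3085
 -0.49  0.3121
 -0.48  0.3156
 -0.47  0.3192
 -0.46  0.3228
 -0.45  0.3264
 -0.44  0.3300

σ√T = 0.34·√1.25 = 0.3801
ln(S/K) + (r + σ²/2)T = ln(350/500) + (0.078 + 0.34²/2)·1.25 = -0.3567 + 0.1698 = -0.1869
d₁ = -0.1869 / 0.3801 = -0.4917 ≈ -0.49
d₂ = d₁ − σ√T = -0.4917 − 0.3801 = -0.8719 ≈ -0.87
e^(−rT) = e^(−0.078·1.25) = 0.9071
C = 350·N(-0.49) − 500·0.9071·N(-0.87) = 350·0.3121 − 500·0.9071·0.1922 = 109.2350 − 87.1723 = 22.0627

22.06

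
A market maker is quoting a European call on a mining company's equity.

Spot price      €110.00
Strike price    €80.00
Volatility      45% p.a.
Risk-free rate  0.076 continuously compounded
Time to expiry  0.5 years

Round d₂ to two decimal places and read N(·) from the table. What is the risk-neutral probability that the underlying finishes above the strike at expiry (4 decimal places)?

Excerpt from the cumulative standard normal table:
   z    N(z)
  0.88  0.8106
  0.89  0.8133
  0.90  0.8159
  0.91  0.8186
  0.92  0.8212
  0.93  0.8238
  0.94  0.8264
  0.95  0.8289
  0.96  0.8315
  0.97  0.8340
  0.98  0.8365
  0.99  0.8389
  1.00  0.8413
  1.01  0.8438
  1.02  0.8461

σ√T = 0.45 × 0.7071 = 0.3182
ln(S/K) + (r + σ²/2)T = ln(110/80) + (0.076 + 0.45²/2)·0.5 = 0.3185 + 0.0886 = 0.4071
d₁ = 0.4071 / 0.3182 = 1.2793 ⇒ 1.28
d₂ = d₁ − σ√T = 1.2793 − 0.3182 = 0.9611 ⇒ 0.96
Risk-neutral Pr[S_T > K] = N(d₂) = N(0.96) = 0.8315

0.8315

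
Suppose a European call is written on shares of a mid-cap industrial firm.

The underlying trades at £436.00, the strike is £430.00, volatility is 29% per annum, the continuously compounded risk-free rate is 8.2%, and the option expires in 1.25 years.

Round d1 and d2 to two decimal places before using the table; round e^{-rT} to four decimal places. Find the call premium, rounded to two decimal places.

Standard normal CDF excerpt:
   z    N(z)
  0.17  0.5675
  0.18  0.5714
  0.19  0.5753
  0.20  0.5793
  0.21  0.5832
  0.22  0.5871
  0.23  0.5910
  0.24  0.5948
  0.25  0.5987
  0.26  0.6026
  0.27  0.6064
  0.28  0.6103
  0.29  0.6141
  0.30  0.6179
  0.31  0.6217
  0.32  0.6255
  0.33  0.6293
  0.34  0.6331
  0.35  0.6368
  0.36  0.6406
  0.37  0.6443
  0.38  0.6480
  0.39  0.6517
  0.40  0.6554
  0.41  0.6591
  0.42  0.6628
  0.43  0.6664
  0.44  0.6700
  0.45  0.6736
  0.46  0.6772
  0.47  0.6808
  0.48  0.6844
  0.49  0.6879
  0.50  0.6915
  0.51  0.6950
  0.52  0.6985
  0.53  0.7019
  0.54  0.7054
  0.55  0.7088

£79.71

T = 1.25;  σ√T = 0.3242
d₁ = [ln(436/430) + (0.082 + ½·0.29²)·1.25] / (σ√T) = (0.0139 + 0.1551) / 0.3242 = 0.5210 which rounds to 0.52
d₂ = 0.5210 − 0.3242 = 0.1968 which rounds to 0.20
exp(−rT) = exp(−0.082·1.25) = 0.9026
N(d₁) = N(0.52) = 0.6985;  N(d₂) = N(0.20) = 0.5793
C = 436·0.6985 − 430·0.9026·0.5793 = 304.5460 − 224.8368 = 79.7092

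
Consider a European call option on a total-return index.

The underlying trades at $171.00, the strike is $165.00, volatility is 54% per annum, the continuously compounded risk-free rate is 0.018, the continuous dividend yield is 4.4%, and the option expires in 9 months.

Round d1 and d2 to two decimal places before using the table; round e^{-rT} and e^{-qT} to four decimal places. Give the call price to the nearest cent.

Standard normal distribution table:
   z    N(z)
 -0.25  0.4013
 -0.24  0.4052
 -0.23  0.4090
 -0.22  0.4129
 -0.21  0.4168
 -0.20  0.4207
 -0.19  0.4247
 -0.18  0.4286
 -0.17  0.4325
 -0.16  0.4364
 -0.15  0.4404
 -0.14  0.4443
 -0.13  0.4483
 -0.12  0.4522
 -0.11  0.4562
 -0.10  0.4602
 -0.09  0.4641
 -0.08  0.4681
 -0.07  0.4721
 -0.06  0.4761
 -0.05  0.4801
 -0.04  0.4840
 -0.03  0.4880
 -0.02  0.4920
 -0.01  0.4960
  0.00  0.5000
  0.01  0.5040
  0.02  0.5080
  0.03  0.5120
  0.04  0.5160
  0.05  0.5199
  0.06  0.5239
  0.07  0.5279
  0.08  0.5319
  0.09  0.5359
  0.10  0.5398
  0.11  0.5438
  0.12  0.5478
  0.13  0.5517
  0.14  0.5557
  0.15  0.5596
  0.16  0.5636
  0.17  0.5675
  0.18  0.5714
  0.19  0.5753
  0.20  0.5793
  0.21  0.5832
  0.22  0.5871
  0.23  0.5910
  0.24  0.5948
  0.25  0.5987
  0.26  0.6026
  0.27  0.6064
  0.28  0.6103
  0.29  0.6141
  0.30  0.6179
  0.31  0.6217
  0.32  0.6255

$31.84

T = 0.75;  σ√T = 0.4677
d₁ = [ln(171/165) + (0.018 − 0.044 + ½·0.54²)·0.75] / (σ√T) = (0.0357 + 0.0899) / 0.4677 = 0.2685 → 0.27
d₂ = 0.2685 − 0.4677 = -0.1991 → -0.20
exp(−qT) = exp(−0.044·0.75) = 0.9675;  exp(−rT) = exp(−0.018·0.75) = 0.9866
N(d₁) = N(0.27) = 0.6064;  N(d₂) = N(-0.20) = 0.4207
C = 171·0.9675·0.6064 − 165·0.9866·0.4207 = 100.3243 − 68.4853 = 31.8390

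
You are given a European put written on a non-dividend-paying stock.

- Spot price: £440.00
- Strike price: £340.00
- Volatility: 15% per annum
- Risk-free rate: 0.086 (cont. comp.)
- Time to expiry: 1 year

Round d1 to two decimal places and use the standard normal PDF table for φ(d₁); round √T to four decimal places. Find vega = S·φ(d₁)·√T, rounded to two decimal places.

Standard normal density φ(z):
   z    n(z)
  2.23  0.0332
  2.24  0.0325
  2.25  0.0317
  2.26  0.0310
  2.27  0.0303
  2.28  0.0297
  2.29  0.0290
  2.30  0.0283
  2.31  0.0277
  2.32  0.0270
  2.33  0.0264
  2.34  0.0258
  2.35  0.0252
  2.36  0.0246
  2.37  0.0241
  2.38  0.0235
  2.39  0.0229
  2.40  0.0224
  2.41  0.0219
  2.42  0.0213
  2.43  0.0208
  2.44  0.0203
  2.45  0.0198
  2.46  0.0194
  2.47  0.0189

10.60

σ√T = 0.15 × 1.0000 = 0.1500
d₁ = [ln(440/340) + (0.086 + 0.15²/2)·1] / 0.1500 = [0.2578 + 0.0972] / 0.1500 = 2.3672 ⇒ 2.37
√T = √1 = 1.0000
φ(d₁) = φ(2.37) = 0.0241
vega = S·φ(d₁)·√T = 440·0.0241·1.0000 = 10.6040
(Call and put vega coincide under Black-Scholes.)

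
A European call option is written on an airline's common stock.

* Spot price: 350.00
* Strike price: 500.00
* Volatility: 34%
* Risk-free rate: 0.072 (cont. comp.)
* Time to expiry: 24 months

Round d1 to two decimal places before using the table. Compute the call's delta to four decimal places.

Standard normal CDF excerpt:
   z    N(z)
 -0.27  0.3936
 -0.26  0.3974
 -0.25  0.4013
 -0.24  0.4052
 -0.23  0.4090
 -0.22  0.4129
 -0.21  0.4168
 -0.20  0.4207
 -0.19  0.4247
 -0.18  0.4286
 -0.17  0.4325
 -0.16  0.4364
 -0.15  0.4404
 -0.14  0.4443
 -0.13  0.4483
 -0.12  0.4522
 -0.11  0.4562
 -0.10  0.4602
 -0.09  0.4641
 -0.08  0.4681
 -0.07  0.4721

σ√T = 0.34 × 1.4142 = 0.4808
ln(S/K) + (r + σ²/2)T = ln(350/500) + (0.072 + 0.34²/2)·2 = -0.3567 + 0.2596 = -0.0971
d₁ = -0.0971 / 0.4808 = -0.2019 → -0.20
N(d₁) = N(-0.20) = 0.4207
Δ_call = N(d₁) = 0.4207

0.4207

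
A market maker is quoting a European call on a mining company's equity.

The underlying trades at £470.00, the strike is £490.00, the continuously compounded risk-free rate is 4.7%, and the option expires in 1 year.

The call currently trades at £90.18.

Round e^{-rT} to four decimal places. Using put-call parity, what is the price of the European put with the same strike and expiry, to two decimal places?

exp(−rT) = exp(−0.047·1) = 0.9541
Put-call parity: C − P = S − K·e^(−rT) = 470 − 490·0.9541 = 470 − 467.5090 = 2.4910
P = C − (C − P) = 90.18 − (2.4910) = 87.6890

£87.69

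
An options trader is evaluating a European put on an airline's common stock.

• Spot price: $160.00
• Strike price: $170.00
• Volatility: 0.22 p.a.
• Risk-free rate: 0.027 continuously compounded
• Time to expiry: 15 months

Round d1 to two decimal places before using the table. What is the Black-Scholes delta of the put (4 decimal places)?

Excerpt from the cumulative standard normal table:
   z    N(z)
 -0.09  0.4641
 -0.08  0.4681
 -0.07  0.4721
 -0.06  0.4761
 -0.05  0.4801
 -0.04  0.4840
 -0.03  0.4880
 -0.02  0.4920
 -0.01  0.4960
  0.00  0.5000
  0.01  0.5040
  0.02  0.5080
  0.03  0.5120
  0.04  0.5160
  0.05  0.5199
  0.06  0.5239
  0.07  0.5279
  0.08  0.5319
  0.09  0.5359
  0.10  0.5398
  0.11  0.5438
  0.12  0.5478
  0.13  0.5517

-0.4960

σ√T = 0.22·√1.25 = 0.2460
d₁ = [ln(160/170) + (0.027 + 0.22²/2)·1.25] / 0.2460 = [-0.0606 + 0.0640] / 0.2460 = 0.0137 which rounds to 0.01
N(d₁) = N(0.01) = 0.5040
Δ_put = N(d₁) − 1 = 0.5040 − 1 = -0.4960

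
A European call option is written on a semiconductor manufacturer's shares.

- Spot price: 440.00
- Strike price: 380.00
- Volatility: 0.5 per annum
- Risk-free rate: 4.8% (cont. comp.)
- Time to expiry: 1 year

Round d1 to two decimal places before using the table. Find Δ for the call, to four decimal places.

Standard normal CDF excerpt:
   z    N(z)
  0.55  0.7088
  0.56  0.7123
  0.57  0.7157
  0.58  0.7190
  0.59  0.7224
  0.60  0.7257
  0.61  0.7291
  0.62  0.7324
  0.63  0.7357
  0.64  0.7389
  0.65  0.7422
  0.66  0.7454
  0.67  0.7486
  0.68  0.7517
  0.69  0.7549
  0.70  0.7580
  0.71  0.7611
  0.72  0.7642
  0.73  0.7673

0.7389

σ√T = 0.5 × 1.0000 = 0.5000
d₁ = [ln(440/380) + (0.048 + 0.5²/2)·1] / 0.5000 = [0.1466 + 0.1730] / 0.5000 = 0.6392 ⇒ 0.64
N(d₁) = N(0.64) = 0.7389
Δ_call = N(d₁) = 0.7389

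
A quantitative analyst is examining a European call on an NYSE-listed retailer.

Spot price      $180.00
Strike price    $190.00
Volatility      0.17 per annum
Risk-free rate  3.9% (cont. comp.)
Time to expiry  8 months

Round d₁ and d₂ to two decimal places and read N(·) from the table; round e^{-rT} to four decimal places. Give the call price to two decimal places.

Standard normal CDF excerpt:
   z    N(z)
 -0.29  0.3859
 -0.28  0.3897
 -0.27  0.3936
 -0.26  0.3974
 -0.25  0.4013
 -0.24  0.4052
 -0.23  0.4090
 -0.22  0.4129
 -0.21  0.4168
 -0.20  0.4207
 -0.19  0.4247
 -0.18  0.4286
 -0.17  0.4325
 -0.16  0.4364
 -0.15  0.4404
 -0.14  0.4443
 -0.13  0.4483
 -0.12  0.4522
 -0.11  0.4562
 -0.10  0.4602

T = 0.6667;  σ√T = 0.1388
ln(S/K) + (r + σ²/2)T = ln(180/190) + (0.039 + 0.17²/2)·0.6667 = -0.0541 + 0.0356 = -0.0184
d₁ = -0.0184 / 0.1388 = -0.1328 → -0.13
d₂ = d₁ − σ√T = -0.1328 − 0.1388 = -0.2716 → -0.27
e^(−rT) = e^(−0.039·0.6667) = 0.9743
N(d₁) = N(-0.13) = 0.4483;  N(d₂) = N(-0.27) = 0.3936
C = 180·0.4483 − 190·0.9743·0.3936 = 80.6940 − 72.8621 = 7.8319

$7.83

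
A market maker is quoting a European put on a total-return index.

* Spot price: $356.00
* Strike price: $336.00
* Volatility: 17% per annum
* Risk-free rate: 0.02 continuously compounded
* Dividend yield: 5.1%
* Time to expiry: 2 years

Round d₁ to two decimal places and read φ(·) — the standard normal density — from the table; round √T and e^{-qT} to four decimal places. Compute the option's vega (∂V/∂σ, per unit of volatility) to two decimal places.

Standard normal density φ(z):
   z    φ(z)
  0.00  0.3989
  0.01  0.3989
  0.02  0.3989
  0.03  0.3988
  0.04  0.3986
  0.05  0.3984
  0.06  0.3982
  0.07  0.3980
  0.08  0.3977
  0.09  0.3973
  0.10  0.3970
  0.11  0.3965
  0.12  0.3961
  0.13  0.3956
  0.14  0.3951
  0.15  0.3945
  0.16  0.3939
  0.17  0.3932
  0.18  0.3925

180.48

σ√T = 0.17 × 1.4142 = 0.2404
d₁ = [ln(356/336) + (0.02 − 0.051 + ½·0.17²)·2] / (σ√T) = (0.0578 − 0.0331) / 0.2404 = 0.1028 which rounds to 0.10
√T = √2 = 1.4142
φ(d₁) = φ(0.10) = 0.3970
exp(−qT) = exp(−0.051·2) = 0.9030
vega = S·exp(−qT)·φ(d₁)·√T = 356·0.9030·0.3970·1.4142 = 180.4842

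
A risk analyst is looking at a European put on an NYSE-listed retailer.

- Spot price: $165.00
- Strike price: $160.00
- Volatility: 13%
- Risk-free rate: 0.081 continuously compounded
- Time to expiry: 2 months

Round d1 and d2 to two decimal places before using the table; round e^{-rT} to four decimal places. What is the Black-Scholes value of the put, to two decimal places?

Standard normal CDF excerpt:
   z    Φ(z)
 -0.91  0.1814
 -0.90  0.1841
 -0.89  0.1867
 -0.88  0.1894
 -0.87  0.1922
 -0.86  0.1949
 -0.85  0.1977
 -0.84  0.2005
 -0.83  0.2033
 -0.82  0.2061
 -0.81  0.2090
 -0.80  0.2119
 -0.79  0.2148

T = 0.1667;  σ√T = 0.0531
ln(S/K) + (r + σ²/2)T = ln(165/160) + (0.081 + 0.13²/2)·0.1667 = 0.0308 + 0.0149 = 0.0457
d₁ = 0.0457 / 0.0531 = 0.8607 → 0.86
d₂ = d₁ − σ√T = 0.8607 − 0.0531 = 0.8076 → 0.81
e^(−rT) = e^(−0.081·0.1667) = 0.9866
N(−d₂) = N(-0.81) = 0.2090;  N(−d₁) = N(-0.86) = 0.1949
P = 160·0.9866·0.2090 − 165·0.1949 = 32.9919 − 32.1585 = 0.8334

$0.83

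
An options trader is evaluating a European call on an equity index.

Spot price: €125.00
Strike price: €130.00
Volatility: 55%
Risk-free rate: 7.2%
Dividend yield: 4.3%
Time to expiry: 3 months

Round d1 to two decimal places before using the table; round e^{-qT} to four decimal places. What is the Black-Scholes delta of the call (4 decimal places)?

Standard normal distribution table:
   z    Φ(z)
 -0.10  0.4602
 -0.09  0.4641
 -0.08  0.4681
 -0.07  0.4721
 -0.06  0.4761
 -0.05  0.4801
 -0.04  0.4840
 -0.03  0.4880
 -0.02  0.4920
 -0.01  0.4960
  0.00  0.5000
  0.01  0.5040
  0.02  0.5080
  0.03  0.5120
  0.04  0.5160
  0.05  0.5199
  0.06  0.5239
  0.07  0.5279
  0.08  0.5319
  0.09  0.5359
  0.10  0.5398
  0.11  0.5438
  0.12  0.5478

σ√T = 0.55 × 0.5000 = 0.2750
ln(S/K) + (r − q + σ²/2)T = ln(125/130) + (0.072 − 0.043 + 0.55²/2)·0.25 = -0.0392 + 0.0451 = 0.0058
d₁ = 0.0058 / 0.2750 = 0.0212 ⇒ 0.02
N(d₁) = N(0.02) = 0.5080
Δ_call = exp(−qT)·N(d₁) = 0.9893·0.5080 = 0.5026

0.5026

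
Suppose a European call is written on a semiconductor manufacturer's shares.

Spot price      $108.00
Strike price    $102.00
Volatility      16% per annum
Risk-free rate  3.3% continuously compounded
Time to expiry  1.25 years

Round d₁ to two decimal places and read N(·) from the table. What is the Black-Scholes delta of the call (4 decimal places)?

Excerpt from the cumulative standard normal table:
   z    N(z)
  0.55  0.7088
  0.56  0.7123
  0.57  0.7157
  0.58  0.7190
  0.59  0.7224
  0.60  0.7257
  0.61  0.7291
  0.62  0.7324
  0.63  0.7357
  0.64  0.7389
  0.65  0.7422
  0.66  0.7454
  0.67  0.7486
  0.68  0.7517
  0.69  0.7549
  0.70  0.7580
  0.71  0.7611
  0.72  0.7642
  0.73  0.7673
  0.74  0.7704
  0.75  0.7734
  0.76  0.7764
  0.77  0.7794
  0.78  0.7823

0.7389

T = 1.25;  σ√T = 0.1789
d₁ = [ln(108/102) + (0.033 + 0.16²/2)·1.25] / 0.1789 = [0.0572 + 0.0573] / 0.1789 = 0.6396 → 0.64
N(d₁) = N(0.64) = 0.7389
Δ_call = N(d₁) = 0.7389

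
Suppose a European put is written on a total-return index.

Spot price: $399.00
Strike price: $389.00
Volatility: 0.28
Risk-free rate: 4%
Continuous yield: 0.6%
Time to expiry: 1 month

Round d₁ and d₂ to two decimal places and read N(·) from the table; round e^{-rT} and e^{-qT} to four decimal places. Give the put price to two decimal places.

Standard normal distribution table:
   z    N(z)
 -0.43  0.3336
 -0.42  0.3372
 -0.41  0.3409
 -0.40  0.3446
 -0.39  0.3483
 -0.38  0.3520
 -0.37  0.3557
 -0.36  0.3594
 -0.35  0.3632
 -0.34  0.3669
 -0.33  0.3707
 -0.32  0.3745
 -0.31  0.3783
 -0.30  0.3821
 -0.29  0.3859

$7.77

σ√T = 0.28 × 0.2887 = 0.0808
d₁ = [ln(399/389) + (0.04 − 0.006 + 0.28²/2)·0.08333] / 0.0808 = [0.0254 + 0.0061] / 0.0808 = 0.3895 ⇒ 0.39
d₂ = d₁ − σ√T = 0.3895 − 0.0808 = 0.3087 ⇒ 0.31
e^(−qT) = e^(−0.006·0.08333) = 0.9995;  e^(−rT) = e^(−0.04·0.08333) = 0.9967
N(−d₂) = N(-0.31) = 0.3783;  N(−d₁) = N(-0.39) = 0.3483
P = 389·0.9967·0.3783 − 399·0.9995·0.3483 = 146.6731 − 138.9022 = 7.7709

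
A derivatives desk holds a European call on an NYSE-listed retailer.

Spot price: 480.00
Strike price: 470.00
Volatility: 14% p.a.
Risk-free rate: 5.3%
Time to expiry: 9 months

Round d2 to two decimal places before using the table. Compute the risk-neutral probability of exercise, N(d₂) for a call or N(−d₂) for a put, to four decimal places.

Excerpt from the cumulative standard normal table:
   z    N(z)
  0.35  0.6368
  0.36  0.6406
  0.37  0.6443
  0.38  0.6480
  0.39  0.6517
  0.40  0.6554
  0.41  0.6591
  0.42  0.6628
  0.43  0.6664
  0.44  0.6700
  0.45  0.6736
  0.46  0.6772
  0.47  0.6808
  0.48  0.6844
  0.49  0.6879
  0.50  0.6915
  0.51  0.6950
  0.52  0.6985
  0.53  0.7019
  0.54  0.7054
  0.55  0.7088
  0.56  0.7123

σ√T = 0.14·√0.75 = 0.1212
d₁ = [ln(480/470) + (0.053 + 0.14²/2)·0.75] / 0.1212 = [0.0211 + 0.0471] / 0.1212 = 0.5621 ⇒ 0.56
d₂ = d₁ − σ√T = 0.5621 − 0.1212 = 0.4409 ⇒ 0.44
Pr(exercise) under Q = N(d₂) = 0.6700

0.6700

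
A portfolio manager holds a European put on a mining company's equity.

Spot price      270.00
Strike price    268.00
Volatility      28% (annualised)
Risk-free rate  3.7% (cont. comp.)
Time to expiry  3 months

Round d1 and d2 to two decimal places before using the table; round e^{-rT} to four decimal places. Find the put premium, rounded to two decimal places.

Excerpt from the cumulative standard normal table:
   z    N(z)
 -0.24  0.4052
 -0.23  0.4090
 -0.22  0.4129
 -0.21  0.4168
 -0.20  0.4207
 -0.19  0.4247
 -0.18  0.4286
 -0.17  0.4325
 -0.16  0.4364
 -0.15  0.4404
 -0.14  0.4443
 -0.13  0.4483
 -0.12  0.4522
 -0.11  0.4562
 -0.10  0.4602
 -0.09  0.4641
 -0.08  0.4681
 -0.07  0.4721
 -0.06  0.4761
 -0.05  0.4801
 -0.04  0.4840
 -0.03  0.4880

T = 0.25;  σ√T = 0.1400
d₁ = [ln(270/268) + (0.037 + 0.28²/2)·0.25] / 0.1400 = [0.0074 + 0.0191] / 0.1400 = 0.1892 which rounds to 0.19
d₂ = d₁ − σ√T = 0.1892 − 0.1400 = 0.0492 which rounds to 0.05
exp(−rT) = exp(−0.037·0.25) = 0.9908
N(−d₂) = N(-0.05) = 0.4801;  N(−d₁) = N(-0.19) = 0.4247
P = 268·0.9908·0.4801 − 270·0.4247 = 127.4831 − 114.6690 = 12.8141

12.81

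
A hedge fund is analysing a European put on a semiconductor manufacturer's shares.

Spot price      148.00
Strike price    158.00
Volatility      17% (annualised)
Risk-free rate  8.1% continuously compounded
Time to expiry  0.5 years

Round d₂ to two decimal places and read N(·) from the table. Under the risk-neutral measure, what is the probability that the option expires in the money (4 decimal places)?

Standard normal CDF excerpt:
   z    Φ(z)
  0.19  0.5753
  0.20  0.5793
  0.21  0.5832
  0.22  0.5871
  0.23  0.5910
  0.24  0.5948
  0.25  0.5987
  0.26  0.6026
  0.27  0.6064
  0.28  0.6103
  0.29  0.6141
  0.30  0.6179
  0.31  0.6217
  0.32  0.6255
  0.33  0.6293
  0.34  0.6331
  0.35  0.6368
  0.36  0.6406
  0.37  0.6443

σ√T = 0.17·√0.5 = 0.1202
d₁ = [ln(148/158) + (0.081 + 0.17²/2)·0.5] / 0.1202 = [-0.0654 + 0.0477] / 0.1202 = -0.1469 ≈ -0.15
d₂ = d₁ − σ√T = -0.1469 − 0.1202 = -0.2671 ≈ -0.27
Pr(exercise) under Q = N(−d₂) = N(0.27) = 0.6064

0.6064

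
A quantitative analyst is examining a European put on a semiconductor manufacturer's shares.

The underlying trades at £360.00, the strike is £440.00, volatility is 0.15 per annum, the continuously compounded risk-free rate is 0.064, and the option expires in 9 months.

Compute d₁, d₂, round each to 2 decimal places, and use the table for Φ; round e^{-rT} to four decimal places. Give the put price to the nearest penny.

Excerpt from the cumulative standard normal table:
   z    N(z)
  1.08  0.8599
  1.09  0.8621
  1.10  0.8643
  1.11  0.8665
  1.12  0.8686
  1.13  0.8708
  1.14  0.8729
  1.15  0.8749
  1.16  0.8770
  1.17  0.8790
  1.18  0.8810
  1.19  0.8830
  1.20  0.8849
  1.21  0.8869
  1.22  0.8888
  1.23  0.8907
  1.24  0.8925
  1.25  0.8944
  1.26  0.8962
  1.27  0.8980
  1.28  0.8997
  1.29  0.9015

σ√T = 0.15·√0.75 = 0.1299
d₁ = [ln(360/440) + (0.064 + ½·0.15²)·0.75] / (σ√T) = (-0.2007 + 0.0564) / 0.1299 = -1.1103 which rounds to -1.11
d₂ = -1.1103 − 0.1299 = -1.2402 which rounds to -1.24
exp(−rT) = exp(−0.064·0.75) = 0.9531
P = 440·0.9531·N(1.24) − 360·N(1.11) = 440·0.9531·0.8925 − 360·0.8665 = 374.2824 − 311.9400 = 62.3424

£62.34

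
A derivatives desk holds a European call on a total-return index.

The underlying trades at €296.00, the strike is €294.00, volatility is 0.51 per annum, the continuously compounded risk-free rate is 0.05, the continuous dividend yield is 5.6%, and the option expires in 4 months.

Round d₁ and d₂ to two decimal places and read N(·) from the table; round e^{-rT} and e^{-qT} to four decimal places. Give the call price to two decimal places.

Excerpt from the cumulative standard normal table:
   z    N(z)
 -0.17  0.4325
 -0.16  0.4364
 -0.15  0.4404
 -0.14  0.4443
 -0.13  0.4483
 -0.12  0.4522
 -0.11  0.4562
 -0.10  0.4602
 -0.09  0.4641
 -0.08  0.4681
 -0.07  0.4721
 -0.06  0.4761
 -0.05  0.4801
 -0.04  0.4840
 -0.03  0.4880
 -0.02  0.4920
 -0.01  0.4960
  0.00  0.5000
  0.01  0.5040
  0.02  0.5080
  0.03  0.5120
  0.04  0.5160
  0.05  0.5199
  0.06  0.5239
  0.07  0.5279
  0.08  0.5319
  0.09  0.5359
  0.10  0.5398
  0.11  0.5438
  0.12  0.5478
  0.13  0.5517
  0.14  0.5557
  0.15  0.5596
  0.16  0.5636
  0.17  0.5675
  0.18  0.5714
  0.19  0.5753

T = 0.3333;  σ√T = 0.2944
d₁ = [ln(296/294) + (0.05 − 0.056 + 0.51²/2)·0.3333] / 0.2944 = [0.0068 + 0.0413] / 0.2944 = 0.1635 ≈ 0.16
d₂ = d₁ − σ√T = 0.1635 − 0.2944 = -0.1310 ≈ -0.13
e^(−qT) = e^(−0.056·0.3333) = 0.9815;  e^(−rT) = e^(−0.05·0.3333) = 0.9835
C = 296·0.9815·N(0.16) − 294·0.9835·N(-0.13) = 296·0.9815·0.5636 − 294·0.9835·0.4483 = 163.7393 − 129.6255 = 34.1138

€34.11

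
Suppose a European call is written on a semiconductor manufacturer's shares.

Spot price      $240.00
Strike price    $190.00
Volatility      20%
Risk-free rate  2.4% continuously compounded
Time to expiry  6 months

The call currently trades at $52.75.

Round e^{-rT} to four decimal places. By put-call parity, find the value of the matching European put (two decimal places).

$0.49

exp(−rT) = exp(−0.024·0.5) = 0.9881
Put-call parity: C − P = S − K·e^(−rT) = 240 − 190·0.9881 = 240 − 187.7390 = 52.2610
P = C − (C − P) = 52.75 − (52.2610) = 0.4890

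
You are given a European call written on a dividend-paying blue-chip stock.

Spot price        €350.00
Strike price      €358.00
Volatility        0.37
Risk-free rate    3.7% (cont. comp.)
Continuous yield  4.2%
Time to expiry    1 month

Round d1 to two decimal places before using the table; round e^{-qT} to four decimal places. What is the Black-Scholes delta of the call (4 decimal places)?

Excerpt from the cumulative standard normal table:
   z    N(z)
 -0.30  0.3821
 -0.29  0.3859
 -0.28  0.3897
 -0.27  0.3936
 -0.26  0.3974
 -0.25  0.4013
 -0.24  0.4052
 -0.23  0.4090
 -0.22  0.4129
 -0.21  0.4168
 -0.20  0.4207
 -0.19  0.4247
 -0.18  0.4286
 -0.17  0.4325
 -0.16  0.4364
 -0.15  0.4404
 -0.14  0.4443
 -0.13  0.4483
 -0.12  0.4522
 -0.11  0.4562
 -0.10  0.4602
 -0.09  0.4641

0.4349

σ√T = 0.37·√0.08333 = 0.1068
d₁ = [ln(350/358) + (0.037 − 0.042 + 0.37²/2)·0.08333] / 0.1068 = [-0.0226 + 0.0053] / 0.1068 = -0.1621 ≈ -0.16
N(d₁) = N(-0.16) = 0.4364
Δ_call = exp(−qT)·N(d₁) = 0.9965·0.4364 = 0.4349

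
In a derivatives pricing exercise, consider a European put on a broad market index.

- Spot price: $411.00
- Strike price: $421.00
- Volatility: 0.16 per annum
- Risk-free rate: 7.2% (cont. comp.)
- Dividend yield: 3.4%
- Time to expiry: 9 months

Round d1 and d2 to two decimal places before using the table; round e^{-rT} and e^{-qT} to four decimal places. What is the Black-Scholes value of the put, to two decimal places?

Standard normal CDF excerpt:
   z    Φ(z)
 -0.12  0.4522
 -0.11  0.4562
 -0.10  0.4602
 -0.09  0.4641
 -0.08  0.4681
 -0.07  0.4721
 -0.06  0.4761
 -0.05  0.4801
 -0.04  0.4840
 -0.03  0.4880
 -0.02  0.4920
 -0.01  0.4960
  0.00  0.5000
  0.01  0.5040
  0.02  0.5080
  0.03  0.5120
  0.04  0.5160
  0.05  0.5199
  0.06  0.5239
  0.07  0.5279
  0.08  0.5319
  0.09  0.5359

σ√T = 0.16 × 0.8660 = 0.1386
d₁ = [ln(411/421) + (0.072 − 0.034 + ½·0.16²)·0.75] / (σ√T) = (-0.0240 + 0.0381) / 0.1386 = 0.1015 which rounds to 0.10
d₂ = 0.1015 − 0.1386 = -0.0371 which rounds to -0.04
e^(−qT) = e^(−0.034·0.75) = 0.9748;  e^(−rT) = e^(−0.072·0.75) = 0.9474
N(−d₂) = N(0.04) = 0.5160;  N(−d₁) = N(-0.10) = 0.4602
P = 421·0.9474·0.5160 − 411·0.9748·0.4602 = 205.8094 − 184.3758 = 21.4336

$21.43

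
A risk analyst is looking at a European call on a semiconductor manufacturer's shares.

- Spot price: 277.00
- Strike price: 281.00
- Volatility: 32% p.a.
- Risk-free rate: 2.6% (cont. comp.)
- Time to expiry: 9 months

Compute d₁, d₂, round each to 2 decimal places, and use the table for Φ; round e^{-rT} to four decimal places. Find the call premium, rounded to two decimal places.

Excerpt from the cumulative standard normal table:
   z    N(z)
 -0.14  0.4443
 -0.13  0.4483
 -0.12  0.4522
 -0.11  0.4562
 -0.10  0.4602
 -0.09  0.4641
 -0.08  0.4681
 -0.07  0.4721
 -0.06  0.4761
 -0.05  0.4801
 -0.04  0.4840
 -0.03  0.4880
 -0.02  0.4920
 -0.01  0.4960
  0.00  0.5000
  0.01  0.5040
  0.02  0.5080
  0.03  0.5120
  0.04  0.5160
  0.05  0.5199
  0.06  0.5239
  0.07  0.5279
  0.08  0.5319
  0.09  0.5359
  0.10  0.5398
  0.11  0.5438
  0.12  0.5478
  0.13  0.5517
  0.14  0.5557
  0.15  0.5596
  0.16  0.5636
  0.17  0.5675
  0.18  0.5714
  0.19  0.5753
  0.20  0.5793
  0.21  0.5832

31.50

σ√T = 0.32·√0.75 = 0.2771
d₁ = [ln(277/281) + (0.026 + 0.32²/2)·0.75] / 0.2771 = [-0.0143 + 0.0579] / 0.2771 = 0.1572 → 0.16
d₂ = d₁ − σ√T = 0.1572 − 0.2771 = -0.1199 → -0.12
e^(−rT) = e^(−0.026·0.75) = 0.9807
C = 277·N(0.16) − 281·0.9807·N(-0.12) = 277·0.5636 − 281·0.9807·0.4522 = 156.1172 − 124.6158 = 31.5014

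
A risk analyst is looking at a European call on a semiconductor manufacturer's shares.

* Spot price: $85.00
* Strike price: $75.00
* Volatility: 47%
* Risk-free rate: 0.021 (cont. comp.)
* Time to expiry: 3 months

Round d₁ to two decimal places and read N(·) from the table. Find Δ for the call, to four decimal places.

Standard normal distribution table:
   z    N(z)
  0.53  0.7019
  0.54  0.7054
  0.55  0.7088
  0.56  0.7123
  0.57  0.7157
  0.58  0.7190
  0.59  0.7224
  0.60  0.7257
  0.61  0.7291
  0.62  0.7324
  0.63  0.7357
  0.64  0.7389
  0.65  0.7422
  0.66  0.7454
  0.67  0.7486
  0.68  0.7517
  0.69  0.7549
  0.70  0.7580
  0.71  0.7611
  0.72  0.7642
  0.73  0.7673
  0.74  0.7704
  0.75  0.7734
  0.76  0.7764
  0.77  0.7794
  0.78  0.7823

0.7486

T = 0.25;  σ√T = 0.2350
d₁ = [ln(85/75) + (0.021 + ½·0.47²)·0.25] / (σ√T) = (0.1252 + 0.0329) / 0.2350 = 0.6724 ≈ 0.67
N(d₁) = N(0.67) = 0.7486
Δ_call = N(d₁) = 0.7486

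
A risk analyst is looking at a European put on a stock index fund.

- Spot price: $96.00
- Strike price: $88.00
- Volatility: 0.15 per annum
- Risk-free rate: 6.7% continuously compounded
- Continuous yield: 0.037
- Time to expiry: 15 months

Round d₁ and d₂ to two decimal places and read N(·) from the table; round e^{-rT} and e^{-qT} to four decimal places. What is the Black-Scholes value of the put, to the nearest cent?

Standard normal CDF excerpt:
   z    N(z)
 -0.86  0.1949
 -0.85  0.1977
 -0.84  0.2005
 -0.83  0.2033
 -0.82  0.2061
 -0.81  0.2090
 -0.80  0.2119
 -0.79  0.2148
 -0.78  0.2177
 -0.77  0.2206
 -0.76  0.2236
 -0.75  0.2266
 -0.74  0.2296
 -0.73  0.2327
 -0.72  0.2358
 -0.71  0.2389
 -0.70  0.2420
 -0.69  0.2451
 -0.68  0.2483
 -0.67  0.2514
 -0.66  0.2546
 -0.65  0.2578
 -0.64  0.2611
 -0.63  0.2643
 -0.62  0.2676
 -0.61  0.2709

σ√T = 0.15·√1.25 = 0.1677
d₁ = [ln(96/88) + (0.067 − 0.037 + ½·0.15²)·1.25] / (σ√T) = (0.0870 + 0.0516) / 0.1677 = 0.8263 which rounds to 0.83
d₂ = 0.8263 − 0.1677 = 0.6586 which rounds to 0.66
exp(−qT) = exp(−0.037·1.25) = 0.9548;  exp(−rT) = exp(−0.067·1.25) = 0.9197
N(−d₂) = N(-0.66) = 0.2546;  N(−d₁) = N(-0.83) = 0.2033
P = 88·0.9197·0.2546 − 96·0.9548·0.2033 = 20.6057 − 18.6346 = 1.9711

$1.97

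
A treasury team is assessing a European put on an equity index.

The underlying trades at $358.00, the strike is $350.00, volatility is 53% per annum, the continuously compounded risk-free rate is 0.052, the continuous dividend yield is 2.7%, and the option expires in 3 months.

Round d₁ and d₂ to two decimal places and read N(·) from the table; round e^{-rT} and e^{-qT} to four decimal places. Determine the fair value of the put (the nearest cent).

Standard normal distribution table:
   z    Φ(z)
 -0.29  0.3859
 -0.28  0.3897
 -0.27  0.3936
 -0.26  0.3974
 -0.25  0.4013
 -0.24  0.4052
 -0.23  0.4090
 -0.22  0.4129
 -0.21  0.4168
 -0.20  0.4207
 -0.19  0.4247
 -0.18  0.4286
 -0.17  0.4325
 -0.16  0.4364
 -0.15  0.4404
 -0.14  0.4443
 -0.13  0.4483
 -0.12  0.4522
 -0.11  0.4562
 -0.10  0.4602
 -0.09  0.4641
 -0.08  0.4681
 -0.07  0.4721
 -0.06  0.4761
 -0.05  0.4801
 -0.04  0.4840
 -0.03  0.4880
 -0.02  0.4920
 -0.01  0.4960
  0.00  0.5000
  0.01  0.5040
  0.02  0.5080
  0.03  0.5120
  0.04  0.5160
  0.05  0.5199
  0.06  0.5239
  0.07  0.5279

T = 0.25;  σ√T = 0.2650
d₁ = [ln(358/350) + (0.052 − 0.027 + ½·0.53²)·0.25] / (σ√T) = (0.0226 + 0.0414) / 0.2650 = 0.2414 ⇒ 0.24
d₂ = 0.2414 − 0.2650 = -0.0236 ⇒ -0.02
e^(−qT) = e^(−0.027·0.25) = 0.9933;  e^(−rT) = e^(−0.052·0.25) = 0.9871
P = 350·0.9871·N(0.02) − 358·0.9933·N(-0.24) = 350·0.9871·0.5080 − 358·0.9933·0.4052 = 175.5064 − 144.0897 = 31.4167

$31.42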